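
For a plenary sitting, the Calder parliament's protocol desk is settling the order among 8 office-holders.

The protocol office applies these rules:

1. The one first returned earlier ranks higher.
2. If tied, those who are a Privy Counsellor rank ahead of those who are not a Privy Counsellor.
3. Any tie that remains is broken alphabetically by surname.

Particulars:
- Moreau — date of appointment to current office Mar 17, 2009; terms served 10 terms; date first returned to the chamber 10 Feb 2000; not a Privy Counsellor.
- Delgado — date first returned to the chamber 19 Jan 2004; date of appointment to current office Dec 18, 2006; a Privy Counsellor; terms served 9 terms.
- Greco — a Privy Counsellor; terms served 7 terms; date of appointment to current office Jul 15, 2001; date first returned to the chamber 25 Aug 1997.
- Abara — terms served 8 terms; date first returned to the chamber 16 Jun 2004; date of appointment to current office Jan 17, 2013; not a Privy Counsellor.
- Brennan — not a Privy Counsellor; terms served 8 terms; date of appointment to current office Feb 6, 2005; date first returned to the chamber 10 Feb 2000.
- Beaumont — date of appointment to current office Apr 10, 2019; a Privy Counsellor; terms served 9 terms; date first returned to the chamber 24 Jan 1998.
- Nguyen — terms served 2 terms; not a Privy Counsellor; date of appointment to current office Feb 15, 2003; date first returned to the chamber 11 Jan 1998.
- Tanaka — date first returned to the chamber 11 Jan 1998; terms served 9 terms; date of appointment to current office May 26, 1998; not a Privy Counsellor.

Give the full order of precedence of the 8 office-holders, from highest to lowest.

By date first returned to the chamber (earlier first): Greco (25 Aug 1997); then Nguyen and Tanaka (both 11 Jan 1998); then Beaumont (24 Jan 1998); then Brennan and Moreau (both 10 Feb 2000); then Delgado (19 Jan 2004); then Abara (16 Jun 2004).
Nguyen and Tanaka are each not a Privy Counsellor, so the next rule applies.
Among Nguyen and Tanaka, alphabetically by surname: Nguyen before Tanaka.
Brennan and Moreau are each not a Privy Counsellor, so the next rule applies.
Among Brennan and Moreau, alphabetically by surname: Brennan before Moreau.
Full order: Greco, Nguyen, Tanaka, Beaumont, Brennan, Moreau, Delgado, Abara.

Greco, Nguyen, Tanaka, Beaumont, Brennan, Moreau, Delgado, Abara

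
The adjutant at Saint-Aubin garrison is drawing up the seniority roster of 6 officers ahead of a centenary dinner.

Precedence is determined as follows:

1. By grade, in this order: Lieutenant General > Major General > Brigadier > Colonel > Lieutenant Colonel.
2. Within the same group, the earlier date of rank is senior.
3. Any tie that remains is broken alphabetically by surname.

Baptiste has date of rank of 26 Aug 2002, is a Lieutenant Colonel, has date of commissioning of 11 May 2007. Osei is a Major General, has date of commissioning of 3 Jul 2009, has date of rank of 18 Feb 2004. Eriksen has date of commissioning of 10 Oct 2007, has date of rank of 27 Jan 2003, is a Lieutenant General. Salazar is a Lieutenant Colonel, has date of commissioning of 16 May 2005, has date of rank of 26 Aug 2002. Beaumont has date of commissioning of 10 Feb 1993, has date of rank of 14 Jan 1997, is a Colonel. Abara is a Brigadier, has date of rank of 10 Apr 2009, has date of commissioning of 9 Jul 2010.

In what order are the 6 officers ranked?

By grade: Eriksen (Lieutenant General); then Osei (Major General); then Abara (Brigadier); then Beaumont (Colonel); then Baptiste and Salazar (Lieutenant Colonel).
Baptiste and Salazar both have date of rank 26 Aug 2002, so the next rule applies.
Among Baptiste and Salazar, alphabetically by surname: Baptiste before Salazar.
Full order: Eriksen, Osei, Abara, Beaumont, Baptiste, Salazar.

Eriksen, Osei, Abara, Beaumont, Baptiste, Salazar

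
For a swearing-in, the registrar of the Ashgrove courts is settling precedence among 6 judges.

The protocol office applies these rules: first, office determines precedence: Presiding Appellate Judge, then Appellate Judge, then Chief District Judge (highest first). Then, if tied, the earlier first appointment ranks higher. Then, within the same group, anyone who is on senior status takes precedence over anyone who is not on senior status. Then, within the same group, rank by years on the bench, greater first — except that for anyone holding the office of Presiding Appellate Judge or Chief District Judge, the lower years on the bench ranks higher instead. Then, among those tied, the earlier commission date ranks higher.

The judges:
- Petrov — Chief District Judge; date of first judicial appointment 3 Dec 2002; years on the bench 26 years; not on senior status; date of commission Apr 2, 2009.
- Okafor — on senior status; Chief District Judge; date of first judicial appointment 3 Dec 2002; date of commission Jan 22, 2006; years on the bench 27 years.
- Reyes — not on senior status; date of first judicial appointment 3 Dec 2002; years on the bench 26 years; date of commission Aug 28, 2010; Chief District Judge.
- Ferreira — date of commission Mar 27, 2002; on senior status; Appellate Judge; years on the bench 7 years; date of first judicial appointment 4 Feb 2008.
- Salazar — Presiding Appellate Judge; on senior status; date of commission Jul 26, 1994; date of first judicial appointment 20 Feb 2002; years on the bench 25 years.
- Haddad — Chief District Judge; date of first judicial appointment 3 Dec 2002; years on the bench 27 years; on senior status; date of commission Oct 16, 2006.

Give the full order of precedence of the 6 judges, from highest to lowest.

By office: Salazar (Presiding Appellate Judge); then Ferreira (Appellate Judge); then Okafor, Haddad, Petrov and Reyes (Chief District Judge).
Okafor, Haddad, Petrov and Reyes all have date of first judicial appointment 3 Dec 2002, so the next rule applies.
Among Okafor, Haddad, Petrov and Reyes, on senior status before not on senior status: Okafor and Haddad (on senior status) before Petrov and Reyes (not on senior status).
Okafor and Haddad both have years on the bench 27 years, so the next rule applies.
Among Okafor and Haddad, by date of commission (earlier first): Okafor (Jan 22, 2006) before Haddad (Oct 16, 2006).
Petrov and Reyes both have years on the bench 26 years, so the next rule applies.
Among Petrov and Reyes, by date of commission (earlier first): Petrov (Apr 2, 2009) before Reyes (Aug 28, 2010).
Full order: Salazar, Ferreira, Okafor, Haddad, Petrov, Reyes.

Salazar, Ferreira, Okafor, Haddad, Petrov, Reyes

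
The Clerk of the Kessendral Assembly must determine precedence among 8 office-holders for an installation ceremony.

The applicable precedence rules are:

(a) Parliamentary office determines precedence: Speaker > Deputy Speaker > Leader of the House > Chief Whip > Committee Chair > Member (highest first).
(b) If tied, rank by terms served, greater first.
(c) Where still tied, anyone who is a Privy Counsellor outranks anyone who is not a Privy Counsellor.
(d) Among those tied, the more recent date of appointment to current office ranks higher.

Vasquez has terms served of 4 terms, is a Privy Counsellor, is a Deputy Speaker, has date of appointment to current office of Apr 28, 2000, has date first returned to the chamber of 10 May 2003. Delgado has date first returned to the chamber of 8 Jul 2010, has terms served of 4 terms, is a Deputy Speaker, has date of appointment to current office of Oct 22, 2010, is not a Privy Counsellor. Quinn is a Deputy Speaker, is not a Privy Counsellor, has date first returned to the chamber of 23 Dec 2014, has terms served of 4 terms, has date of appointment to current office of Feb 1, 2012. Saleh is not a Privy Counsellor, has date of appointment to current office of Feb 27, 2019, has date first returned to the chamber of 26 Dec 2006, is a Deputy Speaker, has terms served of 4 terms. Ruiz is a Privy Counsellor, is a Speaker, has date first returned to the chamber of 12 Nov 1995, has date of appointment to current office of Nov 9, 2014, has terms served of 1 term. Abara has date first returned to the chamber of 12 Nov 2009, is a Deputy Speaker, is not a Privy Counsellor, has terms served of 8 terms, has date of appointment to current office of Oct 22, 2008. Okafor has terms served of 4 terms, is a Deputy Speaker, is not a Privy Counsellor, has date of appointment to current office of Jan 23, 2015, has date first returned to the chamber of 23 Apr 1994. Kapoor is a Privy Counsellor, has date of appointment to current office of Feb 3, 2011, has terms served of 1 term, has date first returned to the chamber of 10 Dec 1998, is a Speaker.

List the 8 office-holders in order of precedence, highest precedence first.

Ruiz, Kapoor, Abara, Vasquez, Saleh, Okafor, Quinn, Delgado

By parliamentary office: Ruiz and Kapoor (Speaker); then Abara, Vasquez, Saleh, Okafor, Quinn and Delgado (Deputy Speaker).
Ruiz and Kapoor both have terms served 1 term, so the next rule applies.
Ruiz and Kapoor are each a Privy Counsellor, so the next rule applies.
Among Ruiz and Kapoor, by date of appointment to current office (later first): Ruiz (Nov 9, 2014) before Kapoor (Feb 3, 2011).
Among Abara, Vasquez, Saleh, Okafor, Quinn and Delgado, by terms served (higher first): Abara (8 terms) before Vasquez, Saleh, Okafor, Quinn and Delgado (4 terms).
Among Vasquez, Saleh, Okafor, Quinn and Delgado, a Privy Counsellor before not a Privy Counsellor: Vasquez (a Privy Counsellor) before Saleh, Okafor, Quinn and Delgado (not a Privy Counsellor).
Among Saleh, Okafor, Quinn and Delgado, by date of appointment to current office (later first): Saleh (Feb 27, 2019) before Okafor (Jan 23, 2015) before Quinn (Feb 1, 2012) before Delgado (Oct 22, 2010).
Full order: Ruiz, Kapoor, Abara, Vasquez, Saleh, Okafor, Quinn, Delgado.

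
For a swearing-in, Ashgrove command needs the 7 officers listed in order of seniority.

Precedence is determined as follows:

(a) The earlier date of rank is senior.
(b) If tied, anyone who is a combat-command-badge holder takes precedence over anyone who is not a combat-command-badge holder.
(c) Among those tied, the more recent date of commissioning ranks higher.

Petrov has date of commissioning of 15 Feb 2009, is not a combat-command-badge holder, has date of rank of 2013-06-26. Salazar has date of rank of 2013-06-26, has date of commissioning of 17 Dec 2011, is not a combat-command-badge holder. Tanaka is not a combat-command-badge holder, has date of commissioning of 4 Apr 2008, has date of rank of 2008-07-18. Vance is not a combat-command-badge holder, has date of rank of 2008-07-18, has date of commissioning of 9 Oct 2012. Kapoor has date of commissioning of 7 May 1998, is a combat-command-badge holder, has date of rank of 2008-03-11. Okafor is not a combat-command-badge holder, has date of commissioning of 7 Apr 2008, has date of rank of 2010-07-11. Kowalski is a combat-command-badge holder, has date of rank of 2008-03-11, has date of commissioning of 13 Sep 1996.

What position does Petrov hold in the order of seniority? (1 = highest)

By date of rank (earlier first): Kapoor and Kowalski (both 2008-03-11); then Vance and Tanaka (both 2008-07-18); then Okafor (2010-07-11); then Salazar and Petrov (both 2013-06-26).
Kapoor and Kowalski are each a combat-command-badge holder, so the next rule applies.
Among Kapoor and Kowalski, by date of commissioning (later first): Kapoor (7 May 1998) before Kowalski (13 Sep 1996).
Vance and Tanaka are each not a combat-command-badge holder, so the next rule applies.
Among Vance and Tanaka, by date of commissioning (later first): Vance (9 Oct 2012) before Tanaka (4 Apr 2008).
Salazar and Petrov are each not a combat-command-badge holder, so the next rule applies.
Among Salazar and Petrov, by date of commissioning (later first): Salazar (17 Dec 2011) before Petrov (15 Feb 2009).
Order: Kapoor, Kowalski, Vance, Tanaka, Okafor, Salazar, Petrov. So position 7.

7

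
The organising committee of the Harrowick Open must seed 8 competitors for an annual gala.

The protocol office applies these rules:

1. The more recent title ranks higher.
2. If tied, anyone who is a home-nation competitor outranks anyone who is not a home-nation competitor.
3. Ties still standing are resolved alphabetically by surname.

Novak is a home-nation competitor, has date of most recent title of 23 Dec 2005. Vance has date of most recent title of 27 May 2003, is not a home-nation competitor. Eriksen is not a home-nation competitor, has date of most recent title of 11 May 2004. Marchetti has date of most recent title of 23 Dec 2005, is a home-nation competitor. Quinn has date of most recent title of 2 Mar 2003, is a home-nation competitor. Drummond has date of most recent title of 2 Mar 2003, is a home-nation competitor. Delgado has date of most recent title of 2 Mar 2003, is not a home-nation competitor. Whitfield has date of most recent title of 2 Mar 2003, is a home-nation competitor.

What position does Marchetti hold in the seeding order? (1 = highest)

1

By date of most recent title (later first): Marchetti and Novak (both 23 Dec 2005); then Eriksen (11 May 2004); then Vance (27 May 2003); then Drummond, Quinn, Whitfield and Delgado (each 2 Mar 2003).
Marchetti and Novak are each a home-nation competitor, so the next rule applies.
Among Marchetti and Novak, alphabetically by surname: Marchetti before Novak.
Among Drummond, Quinn, Whitfield and Delgado, a home-nation competitor before not a home-nation competitor: Drummond, Quinn and Whitfield (a home-nation competitor) before Delgado (not a home-nation competitor).
Among Drummond, Quinn and Whitfield, alphabetically by surname: Drummond before Quinn before Whitfield.
Order: Marchetti, Novak, Eriksen, Vance, Drummond, Quinn, Whitfield, Delgado. So position 1.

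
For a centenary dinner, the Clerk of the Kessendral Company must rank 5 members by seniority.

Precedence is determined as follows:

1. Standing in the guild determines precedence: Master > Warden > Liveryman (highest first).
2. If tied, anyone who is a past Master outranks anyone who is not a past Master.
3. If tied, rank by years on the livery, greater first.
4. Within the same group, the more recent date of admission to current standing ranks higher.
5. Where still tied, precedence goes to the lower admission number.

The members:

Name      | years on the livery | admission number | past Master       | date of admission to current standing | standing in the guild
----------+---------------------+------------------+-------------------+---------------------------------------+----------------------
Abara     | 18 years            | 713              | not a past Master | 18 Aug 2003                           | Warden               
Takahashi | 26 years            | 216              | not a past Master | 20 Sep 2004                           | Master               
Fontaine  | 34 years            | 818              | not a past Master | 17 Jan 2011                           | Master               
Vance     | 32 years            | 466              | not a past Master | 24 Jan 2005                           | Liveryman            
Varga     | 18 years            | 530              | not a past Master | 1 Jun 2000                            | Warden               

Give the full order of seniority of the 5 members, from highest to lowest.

By standing in the guild: Fontaine and Takahashi (Master); then Abara and Varga (Warden); then Vance (Liveryman).
Fontaine and Takahashi are each not a past Master, so the next rule applies.
Among Fontaine and Takahashi, by years on the livery (higher first): Fontaine (34 years) before Takahashi (26 years).
Abara and Varga are each not a past Master, so the next rule applies.
Abara and Varga both have years on the livery 18 years, so the next rule applies.
Among Abara and Varga, by date of admission to current standing (later first): Abara (18 Aug 2003) before Varga (1 Jun 2000).
Full order: Fontaine, Takahashi, Abara, Varga, Vance.

Fontaine, Takahashi, Abara, Varga, Vance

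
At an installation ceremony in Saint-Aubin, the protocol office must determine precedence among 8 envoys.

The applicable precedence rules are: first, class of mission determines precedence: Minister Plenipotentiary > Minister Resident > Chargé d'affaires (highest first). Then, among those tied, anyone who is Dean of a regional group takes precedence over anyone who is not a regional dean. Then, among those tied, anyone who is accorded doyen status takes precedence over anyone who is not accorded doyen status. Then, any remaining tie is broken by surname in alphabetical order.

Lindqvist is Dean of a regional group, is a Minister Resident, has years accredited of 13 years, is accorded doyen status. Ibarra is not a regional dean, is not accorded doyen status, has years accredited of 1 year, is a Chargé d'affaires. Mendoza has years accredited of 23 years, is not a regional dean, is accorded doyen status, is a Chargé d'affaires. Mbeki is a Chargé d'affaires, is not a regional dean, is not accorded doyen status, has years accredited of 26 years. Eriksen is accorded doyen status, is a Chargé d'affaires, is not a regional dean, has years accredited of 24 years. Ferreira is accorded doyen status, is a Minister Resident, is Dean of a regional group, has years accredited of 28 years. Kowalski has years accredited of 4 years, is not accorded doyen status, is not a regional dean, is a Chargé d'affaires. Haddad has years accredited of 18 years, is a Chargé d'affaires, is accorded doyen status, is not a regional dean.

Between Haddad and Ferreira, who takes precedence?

By class of mission: Ferreira and Lindqvist (Minister Resident); then Eriksen, Haddad, Mendoza, Ibarra, Kowalski and Mbeki (Chargé d'affaires).
Ferreira and Lindqvist are each Dean of a regional group, so the next rule applies.
Ferreira and Lindqvist are each accorded doyen status, so the next rule applies.
Among Ferreira and Lindqvist, alphabetically by surname: Ferreira before Lindqvist.
Eriksen, Haddad, Mendoza, Ibarra, Kowalski and Mbeki are each not a regional dean, so the next rule applies.
Among Eriksen, Haddad, Mendoza, Ibarra, Kowalski and Mbeki, accorded doyen status before not accorded doyen status: Eriksen, Haddad and Mendoza (accorded doyen status) before Ibarra, Kowalski and Mbeki (not accorded doyen status).
Among Eriksen, Haddad and Mendoza, alphabetically by surname: Eriksen before Haddad before Mendoza.
Among Ibarra, Kowalski and Mbeki, alphabetically by surname: Ibarra before Kowalski before Mbeki.
So Ferreira takes precedence.

Ferreira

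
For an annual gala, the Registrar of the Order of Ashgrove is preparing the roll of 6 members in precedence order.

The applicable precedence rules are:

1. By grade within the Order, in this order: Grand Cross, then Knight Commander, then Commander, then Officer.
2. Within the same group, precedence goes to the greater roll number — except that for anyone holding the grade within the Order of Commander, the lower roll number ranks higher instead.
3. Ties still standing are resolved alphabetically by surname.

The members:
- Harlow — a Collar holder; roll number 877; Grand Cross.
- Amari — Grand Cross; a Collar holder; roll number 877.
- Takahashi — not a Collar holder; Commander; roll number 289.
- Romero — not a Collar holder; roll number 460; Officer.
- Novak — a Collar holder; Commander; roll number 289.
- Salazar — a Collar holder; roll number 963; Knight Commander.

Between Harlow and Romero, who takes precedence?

Harlow

By grade within the Order: Amari and Harlow (Grand Cross); then Salazar (Knight Commander); then Novak and Takahashi (Commander); then Romero (Officer).
Amari and Harlow both have roll number 877, so the next rule applies.
Among Amari and Harlow, alphabetically by surname: Amari before Harlow.
Novak and Takahashi both have roll number 289, so the next rule applies.
Among Novak and Takahashi, alphabetically by surname: Novak before Takahashi.
So Harlow takes precedence.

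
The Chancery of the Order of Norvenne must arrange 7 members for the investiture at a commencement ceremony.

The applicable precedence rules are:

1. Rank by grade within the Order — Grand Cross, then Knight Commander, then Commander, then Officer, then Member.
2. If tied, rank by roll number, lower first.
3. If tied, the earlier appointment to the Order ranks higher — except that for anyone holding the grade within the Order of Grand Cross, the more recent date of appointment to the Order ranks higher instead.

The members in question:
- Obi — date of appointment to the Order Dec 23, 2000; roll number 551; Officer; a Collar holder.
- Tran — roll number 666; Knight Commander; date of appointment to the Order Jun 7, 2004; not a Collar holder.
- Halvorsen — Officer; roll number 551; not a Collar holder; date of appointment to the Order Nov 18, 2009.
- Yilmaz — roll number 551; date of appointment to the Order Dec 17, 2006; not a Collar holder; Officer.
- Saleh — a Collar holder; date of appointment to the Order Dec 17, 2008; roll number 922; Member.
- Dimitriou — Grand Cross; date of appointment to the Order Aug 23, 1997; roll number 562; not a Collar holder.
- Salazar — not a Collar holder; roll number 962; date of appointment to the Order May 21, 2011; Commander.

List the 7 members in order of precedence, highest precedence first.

By grade within the Order: Dimitriou (Grand Cross); then Tran (Knight Commander); then Salazar (Commander); then Obi, Yilmaz and Halvorsen (Officer); then Saleh (Member).
Obi, Yilmaz and Halvorsen all have roll number 551, so the next rule applies.
Among Obi, Yilmaz and Halvorsen, by date of appointment to the Order (earlier first): Obi (Dec 23, 2000) before Yilmaz (Dec 17, 2006) before Halvorsen (Nov 18, 2009).
Full order: Dimitriou, Tran, Salazar, Obi, Yilmaz, Halvorsen, Saleh.

Dimitriou, Tran, Salazar, Obi, Yilmaz, Halvorsen, Saleh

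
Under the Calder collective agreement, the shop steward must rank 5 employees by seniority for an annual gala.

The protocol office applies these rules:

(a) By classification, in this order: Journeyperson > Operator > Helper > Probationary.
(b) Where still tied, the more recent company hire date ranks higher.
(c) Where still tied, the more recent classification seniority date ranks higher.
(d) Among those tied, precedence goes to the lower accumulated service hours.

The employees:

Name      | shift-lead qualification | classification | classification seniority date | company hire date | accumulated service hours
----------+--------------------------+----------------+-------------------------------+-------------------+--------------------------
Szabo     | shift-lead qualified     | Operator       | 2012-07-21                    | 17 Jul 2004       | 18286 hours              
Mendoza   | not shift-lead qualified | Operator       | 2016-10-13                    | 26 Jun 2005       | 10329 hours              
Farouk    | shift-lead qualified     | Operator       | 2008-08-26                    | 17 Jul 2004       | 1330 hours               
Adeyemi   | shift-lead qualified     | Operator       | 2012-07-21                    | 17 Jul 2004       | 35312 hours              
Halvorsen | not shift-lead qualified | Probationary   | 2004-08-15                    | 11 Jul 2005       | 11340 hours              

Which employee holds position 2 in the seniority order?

Szabo

By classification: Mendoza, Szabo, Adeyemi and Farouk (Operator); then Halvorsen (Probationary).
Among Mendoza, Szabo, Adeyemi and Farouk, by company hire date (later first): Mendoza (26 Jun 2005) before Szabo, Adeyemi and Farouk (17 Jul 2004).
Among Szabo, Adeyemi and Farouk, by classification seniority date (later first): Szabo and Adeyemi (2012-07-21) before Farouk (2008-08-26).
Among Szabo and Adeyemi, by accumulated service hours (lower first): Szabo (18286 hours) before Adeyemi (35312 hours).
Order: Mendoza, Szabo, Adeyemi, Farouk, Halvorsen.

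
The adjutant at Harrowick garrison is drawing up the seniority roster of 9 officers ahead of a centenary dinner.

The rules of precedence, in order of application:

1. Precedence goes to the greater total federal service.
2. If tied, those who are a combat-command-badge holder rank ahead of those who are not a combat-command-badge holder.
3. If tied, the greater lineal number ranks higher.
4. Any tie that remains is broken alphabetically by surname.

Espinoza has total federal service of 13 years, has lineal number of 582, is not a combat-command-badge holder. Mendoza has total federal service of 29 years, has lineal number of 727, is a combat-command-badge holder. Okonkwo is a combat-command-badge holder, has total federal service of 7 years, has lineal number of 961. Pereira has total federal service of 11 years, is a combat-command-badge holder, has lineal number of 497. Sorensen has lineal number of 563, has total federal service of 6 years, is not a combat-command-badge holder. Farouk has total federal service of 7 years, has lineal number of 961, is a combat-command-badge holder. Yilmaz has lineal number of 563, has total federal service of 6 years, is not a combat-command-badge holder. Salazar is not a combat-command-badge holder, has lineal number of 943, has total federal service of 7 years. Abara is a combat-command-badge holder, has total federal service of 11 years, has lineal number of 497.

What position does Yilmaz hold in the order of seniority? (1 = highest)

By total federal service (higher first): Mendoza (29 years); then Espinoza (13 years); then Abara and Pereira (both 11 years); then Farouk, Okonkwo and Salazar (each 7 years); then Sorensen and Yilmaz (both 6 years).
Abara and Pereira are each a combat-command-badge holder, so the next rule applies.
Abara and Pereira both have lineal number 497, so the next rule applies.
Among Abara and Pereira, alphabetically by surname: Abara before Pereira.
Among Farouk, Okonkwo and Salazar, a combat-command-badge holder before not a combat-command-badge holder: Farouk and Okonkwo (a combat-command-badge holder) before Salazar (not a combat-command-badge holder).
Farouk and Okonkwo both have lineal number 961, so the next rule applies.
Among Farouk and Okonkwo, alphabetically by surname: Farouk before Okonkwo.
Sorensen and Yilmaz are each not a combat-command-badge holder, so the next rule applies.
Sorensen and Yilmaz both have lineal number 563, so the next rule applies.
Among Sorensen and Yilmaz, alphabetically by surname: Sorensen before Yilmaz.
Order: Mendoza, Espinoza, Abara, Pereira, Farouk, Okonkwo, Salazar, Sorensen, Yilmaz. So position 9.

9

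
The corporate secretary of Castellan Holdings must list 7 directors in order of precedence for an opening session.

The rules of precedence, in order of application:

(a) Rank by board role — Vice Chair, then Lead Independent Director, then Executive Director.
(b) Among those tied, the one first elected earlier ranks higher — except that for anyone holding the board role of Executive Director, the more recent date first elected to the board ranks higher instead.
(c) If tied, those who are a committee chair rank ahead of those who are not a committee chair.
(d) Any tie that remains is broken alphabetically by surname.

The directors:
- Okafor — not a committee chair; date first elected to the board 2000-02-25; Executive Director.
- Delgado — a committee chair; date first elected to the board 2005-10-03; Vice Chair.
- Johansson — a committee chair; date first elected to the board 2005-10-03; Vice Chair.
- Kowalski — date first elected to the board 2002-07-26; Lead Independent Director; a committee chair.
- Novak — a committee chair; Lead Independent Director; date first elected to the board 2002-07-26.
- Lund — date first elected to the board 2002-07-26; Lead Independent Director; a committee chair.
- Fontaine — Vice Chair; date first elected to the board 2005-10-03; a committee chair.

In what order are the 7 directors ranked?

By board role: Delgado, Fontaine and Johansson (Vice Chair); then Kowalski, Lund and Novak (Lead Independent Director); then Okafor (Executive Director).
Delgado, Fontaine and Johansson all have date first elected to the board 2005-10-03, so the next rule applies.
Delgado, Fontaine and Johansson are each a committee chair, so the next rule applies.
Among Delgado, Fontaine and Johansson, alphabetically by surname: Delgado before Fontaine before Johansson.
Kowalski, Lund and Novak all have date first elected to the board 2002-07-26, so the next rule applies.
Kowalski, Lund and Novak are each a committee chair, so the next rule applies.
Among Kowalski, Lund and Novak, alphabetically by surname: Kowalski before Lund before Novak.
Full order: Delgado, Fontaine, Johansson, Kowalski, Lund, Novak, Okafor.

Delgado, Fontaine, Johansson, Kowalski, Lund, Novak, Okafor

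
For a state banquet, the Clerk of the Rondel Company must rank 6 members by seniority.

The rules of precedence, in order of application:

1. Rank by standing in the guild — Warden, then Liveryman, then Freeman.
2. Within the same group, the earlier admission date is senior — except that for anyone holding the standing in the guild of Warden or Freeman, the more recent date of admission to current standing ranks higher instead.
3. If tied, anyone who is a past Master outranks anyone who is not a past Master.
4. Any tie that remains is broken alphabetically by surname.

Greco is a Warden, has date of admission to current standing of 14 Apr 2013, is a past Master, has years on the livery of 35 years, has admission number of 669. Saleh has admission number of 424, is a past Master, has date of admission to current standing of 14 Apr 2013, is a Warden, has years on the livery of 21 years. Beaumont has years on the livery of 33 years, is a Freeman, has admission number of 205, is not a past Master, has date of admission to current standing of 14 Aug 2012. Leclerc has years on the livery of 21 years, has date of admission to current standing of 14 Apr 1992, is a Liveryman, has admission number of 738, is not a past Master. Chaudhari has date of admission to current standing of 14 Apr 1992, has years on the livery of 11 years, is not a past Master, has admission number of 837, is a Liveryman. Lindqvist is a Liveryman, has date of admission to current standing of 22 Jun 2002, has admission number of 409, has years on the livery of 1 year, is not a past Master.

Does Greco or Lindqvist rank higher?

By standing in the guild: Greco and Saleh (Warden); then Chaudhari, Leclerc and Lindqvist (Liveryman); then Beaumont (Freeman).
Greco and Saleh both have date of admission to current standing 14 Apr 2013, so the next rule applies.
Greco and Saleh are each a past Master, so the next rule applies.
Among Greco and Saleh, alphabetically by surname: Greco before Saleh.
Among Chaudhari, Leclerc and Lindqvist, by date of admission to current standing (earlier first): Chaudhari and Leclerc (14 Apr 1992) before Lindqvist (22 Jun 2002).
Chaudhari and Leclerc are each not a past Master, so the next rule applies.
Among Chaudhari and Leclerc, alphabetically by surname: Chaudhari before Leclerc.
So Greco takes precedence.

Greco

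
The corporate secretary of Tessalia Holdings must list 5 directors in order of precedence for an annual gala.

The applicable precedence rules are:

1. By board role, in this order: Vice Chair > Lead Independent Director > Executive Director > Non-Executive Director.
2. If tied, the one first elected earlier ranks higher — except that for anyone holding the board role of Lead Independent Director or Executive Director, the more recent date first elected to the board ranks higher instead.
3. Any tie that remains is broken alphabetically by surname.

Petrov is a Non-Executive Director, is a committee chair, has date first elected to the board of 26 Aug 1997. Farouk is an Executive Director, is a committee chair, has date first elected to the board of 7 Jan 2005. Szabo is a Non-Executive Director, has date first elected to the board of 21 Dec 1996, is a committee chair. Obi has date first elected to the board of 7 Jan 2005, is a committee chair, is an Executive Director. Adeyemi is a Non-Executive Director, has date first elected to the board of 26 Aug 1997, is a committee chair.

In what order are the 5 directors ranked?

Farouk, Obi, Szabo, Adeyemi, Petrov

By board role: Farouk and Obi (Executive Director); then Szabo, Adeyemi and Petrov (Non-Executive Director).
Farouk and Obi both have date first elected to the board 7 Jan 2005, so the next rule applies.
Among Farouk and Obi, alphabetically by surname: Farouk before Obi.
Among Szabo, Adeyemi and Petrov, by date first elected to the board (earlier first): Szabo (21 Dec 1996) before Adeyemi and Petrov (26 Aug 1997).
Among Adeyemi and Petrov, alphabetically by surname: Adeyemi before Petrov.
Full order: Farouk, Obi, Szabo, Adeyemi, Petrov.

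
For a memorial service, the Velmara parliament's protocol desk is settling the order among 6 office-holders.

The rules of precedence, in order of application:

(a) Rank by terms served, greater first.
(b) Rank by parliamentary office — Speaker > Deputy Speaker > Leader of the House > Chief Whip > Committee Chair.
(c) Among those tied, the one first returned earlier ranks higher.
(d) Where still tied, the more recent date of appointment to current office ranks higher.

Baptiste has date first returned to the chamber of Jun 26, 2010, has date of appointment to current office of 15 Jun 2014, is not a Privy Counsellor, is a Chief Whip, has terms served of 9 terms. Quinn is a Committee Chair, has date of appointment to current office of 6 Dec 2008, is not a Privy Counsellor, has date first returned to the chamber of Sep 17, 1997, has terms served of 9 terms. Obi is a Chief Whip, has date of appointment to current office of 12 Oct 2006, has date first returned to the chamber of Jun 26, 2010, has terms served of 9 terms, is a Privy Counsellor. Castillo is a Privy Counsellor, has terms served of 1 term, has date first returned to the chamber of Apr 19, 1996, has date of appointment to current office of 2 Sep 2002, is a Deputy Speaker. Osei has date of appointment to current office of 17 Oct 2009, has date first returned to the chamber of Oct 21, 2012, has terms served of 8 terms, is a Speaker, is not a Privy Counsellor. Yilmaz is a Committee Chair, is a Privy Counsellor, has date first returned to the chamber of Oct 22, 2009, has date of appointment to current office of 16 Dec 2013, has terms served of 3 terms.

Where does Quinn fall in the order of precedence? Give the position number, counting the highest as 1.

By terms served (higher first): Baptiste, Obi and Quinn (each 9 terms); then Osei (8 terms); then Yilmaz (3 terms); then Castillo (1 term).
Among Baptiste, Obi and Quinn, by parliamentary office: Baptiste and Obi (Chief Whip) before Quinn (Committee Chair).
Baptiste and Obi both have date first returned to the chamber Jun 26, 2010, so the next rule applies.
Among Baptiste and Obi, by date of appointment to current office (later first): Baptiste (15 Jun 2014) before Obi (12 Oct 2006).
Order: Baptiste, Obi, Quinn, Osei, Yilmaz, Castillo. So position 3.

3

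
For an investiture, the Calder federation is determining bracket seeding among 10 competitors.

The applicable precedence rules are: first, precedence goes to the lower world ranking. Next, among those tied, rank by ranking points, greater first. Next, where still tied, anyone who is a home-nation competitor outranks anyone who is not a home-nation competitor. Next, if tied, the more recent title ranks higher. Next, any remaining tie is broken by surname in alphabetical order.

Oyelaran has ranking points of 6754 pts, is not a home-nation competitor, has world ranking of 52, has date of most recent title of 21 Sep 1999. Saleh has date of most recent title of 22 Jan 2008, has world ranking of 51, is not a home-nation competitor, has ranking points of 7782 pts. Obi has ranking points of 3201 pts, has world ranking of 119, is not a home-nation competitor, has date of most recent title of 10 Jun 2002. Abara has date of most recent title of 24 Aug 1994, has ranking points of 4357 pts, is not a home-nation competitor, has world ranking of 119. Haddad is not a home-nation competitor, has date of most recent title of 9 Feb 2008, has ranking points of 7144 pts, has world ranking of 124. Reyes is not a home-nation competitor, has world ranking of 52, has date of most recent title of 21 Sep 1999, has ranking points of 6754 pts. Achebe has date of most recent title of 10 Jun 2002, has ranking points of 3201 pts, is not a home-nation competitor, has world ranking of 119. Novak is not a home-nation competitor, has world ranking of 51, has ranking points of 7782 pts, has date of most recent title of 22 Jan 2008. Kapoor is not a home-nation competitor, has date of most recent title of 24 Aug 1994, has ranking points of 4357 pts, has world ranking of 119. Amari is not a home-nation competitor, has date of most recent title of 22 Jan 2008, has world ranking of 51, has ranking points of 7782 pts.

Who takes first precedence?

Amari

By world ranking (lower first): Amari, Novak and Saleh (each 51); then Oyelaran and Reyes (both 52); then Abara, Kapoor, Achebe and Obi (each 119); then Haddad (124).
Amari, Novak and Saleh all have ranking points 7782 pts, so the next rule applies.
Amari, Novak and Saleh are each not a home-nation competitor, so the next rule applies.
Amari, Novak and Saleh all have date of most recent title 22 Jan 2008, so the next rule applies.
Among Amari, Novak and Saleh, alphabetically by surname: Amari before Novak before Saleh.
Oyelaran and Reyes both have ranking points 6754 pts, so the next rule applies.
Oyelaran and Reyes are each not a home-nation competitor, so the next rule applies.
Oyelaran and Reyes both have date of most recent title 21 Sep 1999, so the next rule applies.
Among Oyelaran and Reyes, alphabetically by surname: Oyelaran before Reyes.
Among Abara, Kapoor, Achebe and Obi, by ranking points (higher first): Abara and Kapoor (4357 pts) before Achebe and Obi (3201 pts).
Abara and Kapoor are each not a home-nation competitor, so the next rule applies.
Abara and Kapoor both have date of most recent title 24 Aug 1994, so the next rule applies.
Among Abara and Kapoor, alphabetically by surname: Abara before Kapoor.
Achebe and Obi are each not a home-nation competitor, so the next rule applies.
Achebe and Obi both have date of most recent title 10 Jun 2002, so the next rule applies.
Among Achebe and Obi, alphabetically by surname: Achebe before Obi.
Order: Amari, Novak, Saleh, Oyelaran, Reyes, Abara, Kapoor, Achebe, Obi, Haddad.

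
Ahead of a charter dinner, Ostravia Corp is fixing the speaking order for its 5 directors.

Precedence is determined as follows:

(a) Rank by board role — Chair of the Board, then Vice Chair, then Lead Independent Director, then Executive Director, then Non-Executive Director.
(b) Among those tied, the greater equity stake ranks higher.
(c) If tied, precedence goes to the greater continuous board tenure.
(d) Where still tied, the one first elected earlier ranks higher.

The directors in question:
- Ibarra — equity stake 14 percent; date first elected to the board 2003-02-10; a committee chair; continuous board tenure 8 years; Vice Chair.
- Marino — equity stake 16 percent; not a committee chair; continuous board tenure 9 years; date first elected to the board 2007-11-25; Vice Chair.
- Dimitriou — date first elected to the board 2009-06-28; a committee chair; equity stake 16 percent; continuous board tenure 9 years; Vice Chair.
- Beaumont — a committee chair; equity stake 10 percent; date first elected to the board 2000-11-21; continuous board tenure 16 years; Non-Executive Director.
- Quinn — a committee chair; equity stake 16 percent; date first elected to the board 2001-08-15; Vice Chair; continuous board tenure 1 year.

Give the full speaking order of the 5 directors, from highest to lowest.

Marino, Dimitriou, Quinn, Ibarra, Beaumont

By board role: Marino, Dimitriou, Quinn and Ibarra (Vice Chair); then Beaumont (Non-Executive Director).
Among Marino, Dimitriou, Quinn and Ibarra, by equity stake (higher first): Marino, Dimitriou and Quinn (16 percent) before Ibarra (14 percent).
Among Marino, Dimitriou and Quinn, by continuous board tenure (higher first): Marino and Dimitriou (9 years) before Quinn (1 year).
Among Marino and Dimitriou, by date first elected to the board (earlier first): Marino (2007-11-25) before Dimitriou (2009-06-28).
Full order: Marino, Dimitriou, Quinn, Ibarra, Beaumont.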